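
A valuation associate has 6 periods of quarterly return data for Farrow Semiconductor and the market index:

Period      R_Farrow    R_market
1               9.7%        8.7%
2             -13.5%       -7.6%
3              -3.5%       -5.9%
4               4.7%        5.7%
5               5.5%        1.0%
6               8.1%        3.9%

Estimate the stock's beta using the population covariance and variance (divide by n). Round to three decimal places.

Mean R_i = (9.7 − 13.5 − 3.5 + 4.7 + 5.5 + 8.1) / 6 = 1.8333%
Mean R_m = (8.7 − 7.6 − 5.9 + 5.7 + 1.0 + 3.9) / 6 = 0.9667%
Σ(R_i − R̄_i)(R_m − R̄_m) = 260.8867  ⇒  Cov = 260.8867 / 6 = 43.4811
Σ(R_m − R̄_m)² = 211.3533  ⇒  Var(R_m) = 211.3533 / 6 = 35.2256
β = Cov / Var(R_m) = 43.4811 / 35.2256 = 1.2344

1.234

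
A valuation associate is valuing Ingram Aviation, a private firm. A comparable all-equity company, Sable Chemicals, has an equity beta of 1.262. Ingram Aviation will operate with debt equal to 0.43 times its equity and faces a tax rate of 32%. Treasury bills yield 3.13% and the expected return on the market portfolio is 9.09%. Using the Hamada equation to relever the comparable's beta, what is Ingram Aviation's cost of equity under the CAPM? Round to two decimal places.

β_L = β_U × [1 + (1 − t)(D/E)] = 1.262 × [1 + (1 − 0.32) × 0.43]
    = 1.262 × [1 + 0.68 × 0.43] = 1.262 × 1.2924 = 1.6310
MRP = 9.09% − 3.13% = 5.96%
E(R) = R_f + β_L × MRP = 3.13% + 1.6310 × 5.96% = 12.85%

12.85%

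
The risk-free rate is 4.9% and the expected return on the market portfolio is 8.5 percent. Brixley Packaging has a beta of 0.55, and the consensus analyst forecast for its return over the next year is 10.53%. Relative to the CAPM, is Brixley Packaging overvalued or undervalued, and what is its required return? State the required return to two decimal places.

MRP = 8.5% − 4.9% = 3.60%
Required return = R_f + β·MRP = 4.9% + 0.55 × 3.6% = 6.88%
Forecast 10.53% > required 6.88% → the stock plots above the SML → undervalued.

Undervalued; required return 6.88%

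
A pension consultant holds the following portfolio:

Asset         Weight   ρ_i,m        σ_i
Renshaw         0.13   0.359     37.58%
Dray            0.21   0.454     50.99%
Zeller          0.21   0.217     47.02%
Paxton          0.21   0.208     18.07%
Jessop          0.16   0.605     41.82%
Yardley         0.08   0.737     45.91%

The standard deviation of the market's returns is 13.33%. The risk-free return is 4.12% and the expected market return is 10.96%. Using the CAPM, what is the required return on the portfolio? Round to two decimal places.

12.49%

β_Renshaw = 0.359 × 37.58% / 13.33% = 1.0121
β_Dray = 0.454 × 50.99% / 13.33% = 1.7366
β_Zeller = 0.217 × 47.02% / 13.33% = 0.7654
β_Paxton = 0.208 × 18.07% / 13.33% = 0.2820
β_Jessop = 0.605 × 41.82% / 13.33% = 1.8981
β_Yardley = 0.737 × 45.91% / 13.33% = 2.5383
β_P = Σ w_i β_i = 0.13×1.0121 + 0.21×1.7366 + 0.21×0.7654 + 0.21×0.2820 + 0.16×1.8981 + 0.08×2.5383 = 1.2230
MRP = 10.96% − 4.12% = 6.84%
E(R_P) = R_f + β_P × MRP = 4.12% + 1.2230 × 6.84% = 12.49%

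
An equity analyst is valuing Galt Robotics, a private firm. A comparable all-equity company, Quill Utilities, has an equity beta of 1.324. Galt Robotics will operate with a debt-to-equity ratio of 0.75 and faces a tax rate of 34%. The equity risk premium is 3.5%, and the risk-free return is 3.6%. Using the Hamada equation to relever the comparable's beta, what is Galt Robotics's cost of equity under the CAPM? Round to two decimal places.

β_L = β_U × [1 + (1 − t)(D/E)] = 1.324 × [1 + (1 − 0.34) × 0.75]
    = 1.324 × [1 + 0.66 × 0.75] = 1.324 × 1.4950 = 1.9794
E(R) = R_f + β_L × MRP = 3.6% + 1.9794 × 3.5% = 10.53%

10.53%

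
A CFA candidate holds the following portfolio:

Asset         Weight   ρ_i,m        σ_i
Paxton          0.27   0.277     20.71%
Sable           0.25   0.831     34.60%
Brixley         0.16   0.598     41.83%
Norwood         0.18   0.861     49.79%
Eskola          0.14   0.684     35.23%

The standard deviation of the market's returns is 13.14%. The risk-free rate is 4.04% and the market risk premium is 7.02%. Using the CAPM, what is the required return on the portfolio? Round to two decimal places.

β_Paxton = 0.277 × 20.71% / 13.14% = 0.4366
β_Sable = 0.831 × 34.60% / 13.14% = 2.1882
β_Brixley = 0.598 × 41.83% / 13.14% = 1.9037
β_Norwood = 0.861 × 49.79% / 13.14% = 3.2625
β_Eskola = 0.684 × 35.23% / 13.14% = 1.8339
β_P = Σ w_i β_i = 0.27×0.4366 + 0.25×2.1882 + 0.16×1.9037 + 0.18×3.2625 + 0.14×1.8339 = 1.8135
E(R_P) = R_f + β_P × MRP = 4.04% + 1.8135 × 7.02% = 16.77%

16.77%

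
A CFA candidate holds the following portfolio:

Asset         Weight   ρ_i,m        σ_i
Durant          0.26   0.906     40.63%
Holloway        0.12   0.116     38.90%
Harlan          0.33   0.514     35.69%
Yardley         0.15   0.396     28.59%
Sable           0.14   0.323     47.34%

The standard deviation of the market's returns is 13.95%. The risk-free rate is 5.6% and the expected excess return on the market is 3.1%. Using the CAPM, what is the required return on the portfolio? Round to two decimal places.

10.05%

β_Durant = 0.906 × 40.63% / 13.95% = 2.6388
β_Holloway = 0.116 × 38.90% / 13.95% = 0.3235
β_Harlan = 0.514 × 35.69% / 13.95% = 1.3150
β_Yardley = 0.396 × 28.59% / 13.95% = 0.8116
β_Sable = 0.323 × 47.34% / 13.95% = 1.0961
β_P = Σ w_i β_i = 0.26×2.6388 + 0.12×0.3235 + 0.33×1.3150 + 0.15×0.8116 + 0.14×1.0961 = 1.4341
E(R_P) = R_f + β_P × MRP = 5.6% + 1.4341 × 3.1% = 10.05%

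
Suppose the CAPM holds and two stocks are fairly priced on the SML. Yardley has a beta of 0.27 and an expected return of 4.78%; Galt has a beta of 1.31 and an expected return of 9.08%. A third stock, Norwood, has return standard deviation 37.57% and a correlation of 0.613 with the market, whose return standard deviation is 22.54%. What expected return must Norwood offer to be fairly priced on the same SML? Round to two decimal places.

MRP = (9.08% − 4.78%) / (1.31 − 0.27) = 4.1346%
R_f = 4.78% − 0.27 × 4.1346% = 3.6637%
β_Norwood = ρ·σ_i/σ_m = 0.613 × 37.57 / 22.54 = 1.0218
E(R_Norwood) = R_f + β × MRP = 3.6637% + 1.0218 × 4.1346% = 7.89%

7.89%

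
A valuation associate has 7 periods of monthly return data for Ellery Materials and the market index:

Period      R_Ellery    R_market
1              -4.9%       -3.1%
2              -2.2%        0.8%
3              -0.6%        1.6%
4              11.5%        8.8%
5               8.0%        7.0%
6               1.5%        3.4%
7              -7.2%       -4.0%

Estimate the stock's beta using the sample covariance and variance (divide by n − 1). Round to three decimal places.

1.396

Mean R_i = (-4.9 − 2.2 − 0.6 + 11.5 + 8.0 + 1.5 − 7.2) / 7 = 0.8714%
Mean R_m = (-3.1 + 0.8 + 1.6 + 8.8 + 7.0 + 3.4 − 4.0) / 7 = 2.0714%
Σ(R_i − R̄_i)(R_m − R̄_m) = 190.9343  ⇒  Cov = 190.9343 / 6 = 31.8224
Σ(R_m − R̄_m)² = 136.7743  ⇒  Var(R_m) = 136.7743 / 6 = 22.7957
β = Cov / Var(R_m) = 31.8224 / 22.7957 = 1.3960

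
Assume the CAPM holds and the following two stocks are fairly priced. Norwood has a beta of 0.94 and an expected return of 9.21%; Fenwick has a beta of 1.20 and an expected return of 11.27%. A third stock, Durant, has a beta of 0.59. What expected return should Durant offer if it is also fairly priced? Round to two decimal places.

6.44%

MRP (SML slope) = (11.27% − 9.21%) / (1.20 − 0.94) = 2.06% / 0.26 = 7.9231%
R_f (intercept) = 9.21% − 0.94 × 7.9231% = 1.7623%
E(R_Durant) = R_f + β × MRP = 1.7623% + 0.59 × 7.9231% = 6.44%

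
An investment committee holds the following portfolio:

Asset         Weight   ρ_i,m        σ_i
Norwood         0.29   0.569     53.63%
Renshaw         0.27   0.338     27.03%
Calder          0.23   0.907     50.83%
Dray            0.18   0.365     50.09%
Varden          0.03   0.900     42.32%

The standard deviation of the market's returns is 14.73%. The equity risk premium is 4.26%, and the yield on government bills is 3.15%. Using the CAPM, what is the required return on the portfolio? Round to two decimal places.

β_Norwood = 0.569 × 53.63% / 14.73% = 2.0717
β_Renshaw = 0.338 × 27.03% / 14.73% = 0.6202
β_Calder = 0.907 × 50.83% / 14.73% = 3.1299
β_Dray = 0.365 × 50.09% / 14.73% = 1.2412
β_Varden = 0.900 × 42.32% / 14.73% = 2.5857
β_P = Σ w_i β_i = 0.29×2.0717 + 0.27×0.6202 + 0.23×3.1299 + 0.18×1.2412 + 0.03×2.5857 = 1.7891
E(R_P) = R_f + β_P × MRP = 3.15% + 1.7891 × 4.26% = 10.77%

10.77%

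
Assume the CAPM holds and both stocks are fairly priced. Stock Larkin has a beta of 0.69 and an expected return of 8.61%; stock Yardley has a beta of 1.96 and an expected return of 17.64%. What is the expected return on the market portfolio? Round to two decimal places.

Both satisfy E(R) = R_f + β·MRP, so the slope of the SML is
MRP = (17.64% − 8.61%) / (1.96 − 0.69) = 9.03% / 1.27 = 7.1102%
R_f = E(R_Larkin) − β_Larkin·MRP = 8.61% − 0.69 × 7.1102% = 3.7040%
E(R_m) = R_f + MRP = 3.7040% + 7.1102% = 10.81%

10.81%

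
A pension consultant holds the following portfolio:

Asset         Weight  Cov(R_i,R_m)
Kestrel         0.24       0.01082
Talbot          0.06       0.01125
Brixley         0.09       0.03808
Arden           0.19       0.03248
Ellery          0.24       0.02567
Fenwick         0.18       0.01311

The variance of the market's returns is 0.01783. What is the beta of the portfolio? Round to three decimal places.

β_Kestrel = 0.01082 / 0.01783 = 0.6068
β_Talbot = 0.01125 / 0.01783 = 0.6310
β_Brixley = 0.03808 / 0.01783 = 2.1357
β_Arden = 0.03248 / 0.01783 = 1.8216
β_Ellery = 0.02567 / 0.01783 = 1.4397
β_Fenwick = 0.01311 / 0.01783 = 0.7353
β_P = Σ w_i β_i = 0.24×0.6068 + 0.06×0.6310 + 0.09×2.1357 + 0.19×1.8216 + 0.24×1.4397 + 0.18×0.7353 = 1.1997

1.200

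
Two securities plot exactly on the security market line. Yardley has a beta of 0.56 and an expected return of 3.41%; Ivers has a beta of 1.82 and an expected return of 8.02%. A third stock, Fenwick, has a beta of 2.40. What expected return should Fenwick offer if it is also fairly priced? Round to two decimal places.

MRP (SML slope) = (8.02% − 3.41%) / (1.82 − 0.56) = 4.61% / 1.26 = 3.6587%
R_f (intercept) = 3.41% − 0.56 × 3.6587% = 1.3611%
E(R_Fenwick) = R_f + β × MRP = 1.3611% + 2.40 × 3.6587% = 10.14%

10.14%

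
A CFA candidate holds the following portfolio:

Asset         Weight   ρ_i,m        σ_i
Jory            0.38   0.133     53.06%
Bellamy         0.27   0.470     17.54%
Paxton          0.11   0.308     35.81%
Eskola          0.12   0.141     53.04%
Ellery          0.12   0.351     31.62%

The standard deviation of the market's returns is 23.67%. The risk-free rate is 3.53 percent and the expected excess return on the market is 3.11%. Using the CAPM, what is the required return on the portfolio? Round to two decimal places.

β_Jory = 0.133 × 53.06% / 23.67% = 0.2981
β_Bellamy = 0.470 × 17.54% / 23.67% = 0.3483
β_Paxton = 0.308 × 35.81% / 23.67% = 0.4660
β_Eskola = 0.141 × 53.04% / 23.67% = 0.3160
β_Ellery = 0.351 × 31.62% / 23.67% = 0.4689
β_P = Σ w_i β_i = 0.38×0.2981 + 0.27×0.3483 + 0.11×0.4660 + 0.12×0.3160 + 0.12×0.4689 = 0.3528
E(R_P) = R_f + β_P × MRP = 3.53% + 0.3528 × 3.11% = 4.63%

4.63%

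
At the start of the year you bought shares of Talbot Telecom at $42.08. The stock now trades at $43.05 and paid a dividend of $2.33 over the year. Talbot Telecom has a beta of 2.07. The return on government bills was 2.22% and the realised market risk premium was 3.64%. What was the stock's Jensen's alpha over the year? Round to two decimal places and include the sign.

Realised HPR = (P1 + D1 − P0) / P0 = (43.05 + 2.33 − 42.08) / 42.08 = 3.30 / 42.08 = 7.8422%
CAPM required = R_f + β·MRP = 2.22% + 2.07 × 3.64% = 9.7548%
α = realised − required = 7.8422% − 9.7548% = -1.91%

-1.91%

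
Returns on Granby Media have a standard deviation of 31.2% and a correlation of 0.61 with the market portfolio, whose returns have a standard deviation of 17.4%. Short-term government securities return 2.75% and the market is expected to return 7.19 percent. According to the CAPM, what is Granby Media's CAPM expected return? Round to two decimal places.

7.61%

β = ρ × σ_i / σ_m = 0.61 × 31.2% / 17.4% = 1.0938
MRP = 7.19% − 2.75% = 4.44%
E(R) = 2.75% + 1.0938 × 4.44% = 7.61%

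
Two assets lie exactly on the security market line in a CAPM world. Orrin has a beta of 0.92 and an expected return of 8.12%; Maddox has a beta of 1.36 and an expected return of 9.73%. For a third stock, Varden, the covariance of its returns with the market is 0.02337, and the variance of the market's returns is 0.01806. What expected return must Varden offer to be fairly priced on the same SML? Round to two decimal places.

MRP = (9.73% − 8.12%) / (1.36 − 0.92) = 3.6591%
R_f = 8.12% − 0.92 × 3.6591% = 4.7536%
β_Varden = Cov / Var(R_m) = 0.02337 / 0.01806 = 1.2940
E(R_Varden) = R_f + β × MRP = 4.7536% + 1.2940 × 3.6591% = 9.49%

9.49%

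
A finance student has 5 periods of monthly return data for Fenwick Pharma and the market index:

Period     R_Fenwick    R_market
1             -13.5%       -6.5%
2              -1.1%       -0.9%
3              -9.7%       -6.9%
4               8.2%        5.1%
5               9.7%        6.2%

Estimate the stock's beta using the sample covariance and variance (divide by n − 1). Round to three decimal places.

Mean R_i = (-13.5 − 1.1 − 9.7 + 8.2 + 9.7) / 5 = -1.2800%
Mean R_m = (-6.5 − 0.9 − 6.9 + 5.1 + 6.2) / 5 = -0.6000%
Σ(R_i − R̄_i)(R_m − R̄_m) = 253.7900  ⇒  Cov = 253.7900 / 4 = 63.4475
Σ(R_m − R̄_m)² = 153.3200  ⇒  Var(R_m) = 153.3200 / 4 = 38.3300
β = Cov / Var(R_m) = 63.4475 / 38.3300 = 1.6553

1.655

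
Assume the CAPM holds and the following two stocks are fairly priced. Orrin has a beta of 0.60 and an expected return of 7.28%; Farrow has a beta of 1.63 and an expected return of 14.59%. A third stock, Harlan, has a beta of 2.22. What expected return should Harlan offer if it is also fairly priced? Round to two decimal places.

18.78%

MRP (SML slope) = (14.59% − 7.28%) / (1.63 − 0.60) = 7.31% / 1.03 = 7.0971%
R_f (intercept) = 7.28% − 0.60 × 7.0971% = 3.0217%
E(R_Harlan) = R_f + β × MRP = 3.0217% + 2.22 × 7.0971% = 18.78%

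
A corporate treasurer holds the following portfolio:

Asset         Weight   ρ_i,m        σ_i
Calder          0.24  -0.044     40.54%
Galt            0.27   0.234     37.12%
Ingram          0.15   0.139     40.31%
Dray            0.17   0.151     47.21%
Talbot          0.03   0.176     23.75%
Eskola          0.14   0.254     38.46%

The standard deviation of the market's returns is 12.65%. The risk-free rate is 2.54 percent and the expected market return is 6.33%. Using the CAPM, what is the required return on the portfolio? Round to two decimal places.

4.18%

β_Calder = -0.044 × 40.54% / 12.65% = -0.1410
β_Galt = 0.234 × 37.12% / 12.65% = 0.6866
β_Ingram = 0.139 × 40.31% / 12.65% = 0.4429
β_Dray = 0.151 × 47.21% / 12.65% = 0.5635
β_Talbot = 0.176 × 23.75% / 12.65% = 0.3304
β_Eskola = 0.254 × 38.46% / 12.65% = 0.7722
β_P = Σ w_i β_i = 0.24×-0.1410 + 0.27×0.6866 + 0.15×0.4429 + 0.17×0.5635 + 0.03×0.3304 + 0.14×0.7722 = 0.4318
MRP = 6.33% − 2.54% = 3.79%
E(R_P) = R_f + β_P × MRP = 2.54% + 0.4318 × 3.79% = 4.18%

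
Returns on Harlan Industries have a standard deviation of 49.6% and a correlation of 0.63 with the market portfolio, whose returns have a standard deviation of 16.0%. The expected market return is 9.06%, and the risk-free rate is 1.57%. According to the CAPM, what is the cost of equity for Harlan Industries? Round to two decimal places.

β = ρ × σ_i / σ_m = 0.63 × 49.6% / 16.0% = 1.9530
MRP = 9.06% − 1.57% = 7.49%
E(R) = 1.57% + 1.9530 × 7.49% = 16.20%

16.20%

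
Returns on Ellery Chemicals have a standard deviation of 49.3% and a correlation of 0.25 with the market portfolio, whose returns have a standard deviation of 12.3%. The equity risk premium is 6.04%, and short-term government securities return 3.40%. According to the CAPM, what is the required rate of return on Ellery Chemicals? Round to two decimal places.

9.45%

β = ρ × σ_i / σ_m = 0.25 × 49.3% / 12.3% = 1.0020
E(R) = 3.40% + 1.0020 × 6.04% = 9.45%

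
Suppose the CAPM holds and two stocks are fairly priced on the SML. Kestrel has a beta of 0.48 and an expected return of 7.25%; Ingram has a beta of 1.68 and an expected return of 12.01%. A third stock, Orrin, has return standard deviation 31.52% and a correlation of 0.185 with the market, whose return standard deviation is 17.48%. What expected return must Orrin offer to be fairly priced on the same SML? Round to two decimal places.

MRP = (12.01% − 7.25%) / (1.68 − 0.48) = 3.9667%
R_f = 7.25% − 0.48 × 3.9667% = 5.3460%
β_Orrin = ρ·σ_i/σ_m = 0.185 × 31.52 / 17.48 = 0.3336
E(R_Orrin) = R_f + β × MRP = 5.3460% + 0.3336 × 3.9667% = 6.67%

6.67%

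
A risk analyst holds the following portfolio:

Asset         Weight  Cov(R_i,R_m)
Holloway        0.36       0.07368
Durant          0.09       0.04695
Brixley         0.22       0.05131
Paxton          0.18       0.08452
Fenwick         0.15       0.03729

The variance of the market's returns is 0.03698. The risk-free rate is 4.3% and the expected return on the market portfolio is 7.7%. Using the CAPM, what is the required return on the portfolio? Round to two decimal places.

β_Holloway = 0.07368 / 0.03698 = 1.9924
β_Durant = 0.04695 / 0.03698 = 1.2696
β_Brixley = 0.05131 / 0.03698 = 1.3875
β_Paxton = 0.08452 / 0.03698 = 2.2856
β_Fenwick = 0.03729 / 0.03698 = 1.0084
β_P = Σ w_i β_i = 0.36×1.9924 + 0.09×1.2696 + 0.22×1.3875 + 0.18×2.2856 + 0.15×1.0084 = 1.6994
MRP = 7.7% − 4.3% = 3.40%
E(R_P) = R_f + β_P × MRP = 4.3% + 1.6994 × 3.4% = 10.08%

10.08%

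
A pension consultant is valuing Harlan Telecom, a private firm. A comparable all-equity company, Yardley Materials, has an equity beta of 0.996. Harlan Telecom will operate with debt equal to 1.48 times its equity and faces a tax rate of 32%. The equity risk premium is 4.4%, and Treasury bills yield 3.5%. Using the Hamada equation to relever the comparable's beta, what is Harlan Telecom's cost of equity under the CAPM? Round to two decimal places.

β_L = β_U × [1 + (1 − t)(D/E)] = 0.996 × [1 + (1 − 0.32) × 1.48]
    = 0.996 × [1 + 0.68 × 1.48] = 0.996 × 2.0064 = 1.9984
E(R) = R_f + β_L × MRP = 3.5% + 1.9984 × 4.4% = 12.29%

12.29%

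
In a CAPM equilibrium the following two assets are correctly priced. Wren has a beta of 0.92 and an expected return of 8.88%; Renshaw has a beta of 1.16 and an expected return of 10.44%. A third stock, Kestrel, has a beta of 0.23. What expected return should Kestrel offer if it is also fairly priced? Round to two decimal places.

4.40%

MRP (SML slope) = (10.44% − 8.88%) / (1.16 − 0.92) = 1.56% / 0.24 = 6.5000%
R_f (intercept) = 8.88% − 0.92 × 6.5000% = 2.9000%
E(R_Kestrel) = R_f + β × MRP = 2.9000% + 0.23 × 6.5000% = 4.40%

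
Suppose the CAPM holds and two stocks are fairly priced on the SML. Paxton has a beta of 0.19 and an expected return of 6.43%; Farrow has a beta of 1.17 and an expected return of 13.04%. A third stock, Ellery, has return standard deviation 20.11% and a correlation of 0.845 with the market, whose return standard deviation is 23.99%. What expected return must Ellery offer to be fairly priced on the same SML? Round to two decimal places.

MRP = (13.04% − 6.43%) / (1.17 − 0.19) = 6.7449%
R_f = 6.43% − 0.19 × 6.7449% = 5.1485%
β_Ellery = ρ·σ_i/σ_m = 0.845 × 20.11 / 23.99 = 0.7083
E(R_Ellery) = R_f + β × MRP = 5.1485% + 0.7083 × 6.7449% = 9.93%

9.93%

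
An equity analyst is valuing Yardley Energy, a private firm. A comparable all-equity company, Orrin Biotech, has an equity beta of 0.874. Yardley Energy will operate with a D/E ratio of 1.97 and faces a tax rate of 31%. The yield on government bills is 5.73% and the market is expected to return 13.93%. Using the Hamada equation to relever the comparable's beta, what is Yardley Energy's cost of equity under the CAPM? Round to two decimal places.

β_L = β_U × [1 + (1 − t)(D/E)] = 0.874 × [1 + (1 − 0.31) × 1.97]
    = 0.874 × [1 + 0.69 × 1.97] = 0.874 × 2.3593 = 2.0620
MRP = 13.93% − 5.73% = 8.20%
E(R) = R_f + β_L × MRP = 5.73% + 2.0620 × 8.20% = 22.64%

22.64%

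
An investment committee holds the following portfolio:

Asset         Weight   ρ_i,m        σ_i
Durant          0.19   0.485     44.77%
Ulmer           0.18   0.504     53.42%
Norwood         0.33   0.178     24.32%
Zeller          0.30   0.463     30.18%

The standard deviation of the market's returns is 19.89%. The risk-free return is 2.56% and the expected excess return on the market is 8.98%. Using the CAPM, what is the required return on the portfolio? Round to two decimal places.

β_Durant = 0.485 × 44.77% / 19.89% = 1.0917
β_Ulmer = 0.504 × 53.42% / 19.89% = 1.3536
β_Norwood = 0.178 × 24.32% / 19.89% = 0.2176
β_Zeller = 0.463 × 30.18% / 19.89% = 0.7025
β_P = Σ w_i β_i = 0.19×1.0917 + 0.18×1.3536 + 0.33×0.2176 + 0.30×0.7025 = 0.7336
E(R_P) = R_f + β_P × MRP = 2.56% + 0.7336 × 8.98% = 9.15%

9.15%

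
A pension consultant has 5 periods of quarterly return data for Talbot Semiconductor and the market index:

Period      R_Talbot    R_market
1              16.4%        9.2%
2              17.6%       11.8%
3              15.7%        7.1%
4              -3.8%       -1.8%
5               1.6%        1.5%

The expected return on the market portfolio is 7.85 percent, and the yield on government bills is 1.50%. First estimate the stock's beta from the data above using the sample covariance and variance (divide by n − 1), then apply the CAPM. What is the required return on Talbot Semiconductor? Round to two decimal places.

Mean R_i = (16.4 + 17.6 + 15.7 − 3.8 + 1.6) / 5 = 9.5000%
Mean R_m = (9.2 + 11.8 + 7.1 − 1.8 + 1.5) / 5 = 5.5600%
Σ(R_i − R̄_i)(R_m − R̄_m) = 215.1700  ⇒  Cov = 215.1700 / 4 = 53.7925
Σ(R_m − R̄_m)² = 125.2120  ⇒  Var(R_m) = 125.2120 / 4 = 31.3030
β = Cov / Var(R_m) = 53.7925 / 31.3030 = 1.7184
MRP = 7.85% − 1.50% = 6.35%
E(R) = R_f + β × MRP = 1.50% + 1.7184 × 6.35% = 12.41%

12.41%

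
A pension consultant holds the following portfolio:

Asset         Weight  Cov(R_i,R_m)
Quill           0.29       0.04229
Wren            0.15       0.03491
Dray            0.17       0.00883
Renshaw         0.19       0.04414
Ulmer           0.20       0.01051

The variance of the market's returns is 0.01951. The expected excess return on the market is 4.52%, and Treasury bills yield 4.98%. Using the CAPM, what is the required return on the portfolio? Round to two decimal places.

β_Quill = 0.04229 / 0.01951 = 2.1676
β_Wren = 0.03491 / 0.01951 = 1.7893
β_Dray = 0.00883 / 0.01951 = 0.4526
β_Renshaw = 0.04414 / 0.01951 = 2.2624
β_Ulmer = 0.01051 / 0.01951 = 0.5387
β_P = Σ w_i β_i = 0.29×2.1676 + 0.15×1.7893 + 0.17×0.4526 + 0.19×2.2624 + 0.20×0.5387 = 1.5115
E(R_P) = R_f + β_P × MRP = 4.98% + 1.5115 × 4.52% = 11.81%

11.81%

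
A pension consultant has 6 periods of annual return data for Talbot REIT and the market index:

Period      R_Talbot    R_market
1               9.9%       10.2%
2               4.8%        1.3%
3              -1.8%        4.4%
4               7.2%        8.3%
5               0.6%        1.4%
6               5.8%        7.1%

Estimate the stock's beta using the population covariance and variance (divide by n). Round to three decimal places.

0.832

Mean R_i = (9.9 + 4.8 − 1.8 + 7.2 + 0.6 + 5.8) / 6 = 4.4167%
Mean R_m = (10.2 + 1.3 + 4.4 + 8.3 + 1.4 + 7.1) / 6 = 5.4500%
Σ(R_i − R̄_i)(R_m − R̄_m) = 56.6550  ⇒  Cov = 56.6550 / 6 = 9.4425
Σ(R_m − R̄_m)² = 68.1350  ⇒  Var(R_m) = 68.1350 / 6 = 11.3558
β = Cov / Var(R_m) = 9.4425 / 11.3558 = 0.8315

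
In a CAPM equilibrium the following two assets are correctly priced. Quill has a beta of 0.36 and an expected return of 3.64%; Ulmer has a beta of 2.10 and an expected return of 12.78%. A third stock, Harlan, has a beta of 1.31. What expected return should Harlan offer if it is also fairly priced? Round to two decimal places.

MRP (SML slope) = (12.78% − 3.64%) / (2.10 − 0.36) = 9.14% / 1.74 = 5.2529%
R_f (intercept) = 3.64% − 0.36 × 5.2529% = 1.7490%
E(R_Harlan) = R_f + β × MRP = 1.7490% + 1.31 × 5.2529% = 8.63%

8.63%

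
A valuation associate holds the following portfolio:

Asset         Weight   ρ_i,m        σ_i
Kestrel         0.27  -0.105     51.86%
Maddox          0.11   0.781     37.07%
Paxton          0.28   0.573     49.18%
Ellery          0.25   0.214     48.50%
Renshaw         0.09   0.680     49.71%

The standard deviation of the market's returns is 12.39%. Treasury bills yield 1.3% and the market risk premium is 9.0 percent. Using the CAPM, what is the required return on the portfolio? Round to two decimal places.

12.37%

β_Kestrel = -0.105 × 51.86% / 12.39% = -0.4395
β_Maddox = 0.781 × 37.07% / 12.39% = 2.3367
β_Paxton = 0.573 × 49.18% / 12.39% = 2.2744
β_Ellery = 0.214 × 48.50% / 12.39% = 0.8377
β_Renshaw = 0.680 × 49.71% / 12.39% = 2.7282
β_P = Σ w_i β_i = 0.27×-0.4395 + 0.11×2.3367 + 0.28×2.2744 + 0.25×0.8377 + 0.09×2.7282 = 1.2302
E(R_P) = R_f + β_P × MRP = 1.3% + 1.2302 × 9.0% = 12.37%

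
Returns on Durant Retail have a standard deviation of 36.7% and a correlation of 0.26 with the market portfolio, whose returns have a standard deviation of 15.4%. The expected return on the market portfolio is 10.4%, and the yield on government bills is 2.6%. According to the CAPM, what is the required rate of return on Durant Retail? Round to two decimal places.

β = ρ × σ_i / σ_m = 0.26 × 36.7% / 15.4% = 0.6196
MRP = 10.4% − 2.6% = 7.80%
E(R) = 2.6% + 0.6196 × 7.8% = 7.43%

7.43%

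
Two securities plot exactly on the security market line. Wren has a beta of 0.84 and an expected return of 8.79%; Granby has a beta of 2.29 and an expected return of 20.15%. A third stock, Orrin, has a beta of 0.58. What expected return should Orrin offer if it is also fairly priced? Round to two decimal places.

MRP (SML slope) = (20.15% − 8.79%) / (2.29 − 0.84) = 11.36% / 1.45 = 7.8345%
R_f (intercept) = 8.79% − 0.84 × 7.8345% = 2.2090%
E(R_Orrin) = R_f + β × MRP = 2.2090% + 0.58 × 7.8345% = 6.75%

6.75%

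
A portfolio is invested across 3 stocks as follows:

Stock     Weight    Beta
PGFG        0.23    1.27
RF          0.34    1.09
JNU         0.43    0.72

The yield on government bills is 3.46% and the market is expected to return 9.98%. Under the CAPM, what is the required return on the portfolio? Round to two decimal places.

9.80%

β_P = Σ w_i β_i = 0.23×1.27 + 0.34×1.09 + 0.43×0.72 = 0.9723
MRP = 9.98% − 3.46% = 6.52%
E(R_P) = R_f + β_P × MRP = 3.46% + 0.9723 × 6.52% = 9.80%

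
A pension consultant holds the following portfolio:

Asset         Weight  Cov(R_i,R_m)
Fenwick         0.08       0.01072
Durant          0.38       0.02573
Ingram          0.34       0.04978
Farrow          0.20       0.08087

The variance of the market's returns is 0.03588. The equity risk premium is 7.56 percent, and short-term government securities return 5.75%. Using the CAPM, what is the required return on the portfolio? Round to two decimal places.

14.96%

β_Fenwick = 0.01072 / 0.03588 = 0.2988
β_Durant = 0.02573 / 0.03588 = 0.7171
β_Ingram = 0.04978 / 0.03588 = 1.3874
β_Farrow = 0.08087 / 0.03588 = 2.2539
β_P = Σ w_i β_i = 0.08×0.2988 + 0.38×0.7171 + 0.34×1.3874 + 0.20×2.2539 = 1.2189
E(R_P) = R_f + β_P × MRP = 5.75% + 1.2189 × 7.56% = 14.96%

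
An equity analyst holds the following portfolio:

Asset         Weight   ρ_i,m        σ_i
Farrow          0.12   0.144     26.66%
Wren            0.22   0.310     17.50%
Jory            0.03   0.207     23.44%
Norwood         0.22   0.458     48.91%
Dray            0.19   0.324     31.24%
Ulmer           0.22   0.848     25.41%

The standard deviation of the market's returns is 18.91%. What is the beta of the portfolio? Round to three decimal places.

0.708

β_Farrow = 0.144 × 26.66% / 18.91% = 0.2030
β_Wren = 0.310 × 17.50% / 18.91% = 0.2869
β_Jory = 0.207 × 23.44% / 18.91% = 0.2566
β_Norwood = 0.458 × 48.91% / 18.91% = 1.1846
β_Dray = 0.324 × 31.24% / 18.91% = 0.5353
β_Ulmer = 0.848 × 25.41% / 18.91% = 1.1395
β_P = Σ w_i β_i = 0.12×0.2030 + 0.22×0.2869 + 0.03×0.2566 + 0.22×1.1846 + 0.19×0.5353 + 0.22×1.1395 = 0.7082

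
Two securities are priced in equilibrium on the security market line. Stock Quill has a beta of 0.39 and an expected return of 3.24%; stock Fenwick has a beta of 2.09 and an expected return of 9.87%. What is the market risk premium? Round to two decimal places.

3.90%

Both satisfy E(R) = R_f + β·MRP, so the slope of the SML is
MRP = (9.87% − 3.24%) / (2.09 − 0.39) = 6.63% / 1.70 = 3.9000%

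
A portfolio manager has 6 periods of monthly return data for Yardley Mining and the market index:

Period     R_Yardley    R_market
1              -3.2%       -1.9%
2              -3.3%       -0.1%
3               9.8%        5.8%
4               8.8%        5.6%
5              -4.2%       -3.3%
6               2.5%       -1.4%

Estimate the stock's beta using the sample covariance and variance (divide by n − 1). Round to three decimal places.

Mean R_i = (-3.2 − 3.3 + 9.8 + 8.8 − 4.2 + 2.5) / 6 = 1.7333%
Mean R_m = (-1.9 − 0.1 + 5.8 + 5.6 − 3.3 − 1.4) / 6 = 0.7833%
Σ(R_i − R̄_i)(R_m − R̄_m) = 114.7433  ⇒  Cov = 114.7433 / 5 = 22.9487
Σ(R_m − R̄_m)² = 77.7883  ⇒  Var(R_m) = 77.7883 / 5 = 15.5577
β = Cov / Var(R_m) = 22.9487 / 15.5577 = 1.4751

1.475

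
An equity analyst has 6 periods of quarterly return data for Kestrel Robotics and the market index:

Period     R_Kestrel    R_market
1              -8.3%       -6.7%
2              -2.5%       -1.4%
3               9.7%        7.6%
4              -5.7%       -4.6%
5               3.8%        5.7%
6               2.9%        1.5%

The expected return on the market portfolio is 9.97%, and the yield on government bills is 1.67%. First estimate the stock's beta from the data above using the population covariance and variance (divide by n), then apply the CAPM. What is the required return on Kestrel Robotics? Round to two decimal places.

11.29%

Mean R_i = (-8.3 − 2.5 + 9.7 − 5.7 + 3.8 + 2.9) / 6 = -0.0167%
Mean R_m = (-6.7 − 1.4 + 7.6 − 4.6 + 5.7 + 1.5) / 6 = 0.3500%
Σ(R_i − R̄_i)(R_m − R̄_m) = 185.0950  ⇒  Cov = 185.0950 / 6 = 30.8492
Σ(R_m − R̄_m)² = 159.7750  ⇒  Var(R_m) = 159.7750 / 6 = 26.6292
β = Cov / Var(R_m) = 30.8492 / 26.6292 = 1.1585
MRP = 9.97% − 1.67% = 8.30%
E(R) = R_f + β × MRP = 1.67% + 1.1585 × 8.30% = 11.29%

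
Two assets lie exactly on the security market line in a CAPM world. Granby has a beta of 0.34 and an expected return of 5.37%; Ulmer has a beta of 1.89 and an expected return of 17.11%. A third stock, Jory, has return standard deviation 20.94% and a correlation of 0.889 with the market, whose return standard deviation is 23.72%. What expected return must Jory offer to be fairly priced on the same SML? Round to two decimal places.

8.74%

MRP = (17.11% − 5.37%) / (1.89 − 0.34) = 7.5742%
R_f = 5.37% − 0.34 × 7.5742% = 2.7948%
β_Jory = ρ·σ_i/σ_m = 0.889 × 20.94 / 23.72 = 0.7848
E(R_Jory) = R_f + β × MRP = 2.7948% + 0.7848 × 7.5742% = 8.74%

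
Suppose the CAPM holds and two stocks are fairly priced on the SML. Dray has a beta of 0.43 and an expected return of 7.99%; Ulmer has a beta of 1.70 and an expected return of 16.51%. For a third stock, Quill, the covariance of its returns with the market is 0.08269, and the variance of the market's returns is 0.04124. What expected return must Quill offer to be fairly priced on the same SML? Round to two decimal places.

MRP = (16.51% − 7.99%) / (1.70 − 0.43) = 6.7087%
R_f = 7.99% − 0.43 × 6.7087% = 5.1053%
β_Quill = Cov / Var(R_m) = 0.08269 / 0.04124 = 2.0051
E(R_Quill) = R_f + β × MRP = 5.1053% + 2.0051 × 6.7087% = 18.56%

18.56%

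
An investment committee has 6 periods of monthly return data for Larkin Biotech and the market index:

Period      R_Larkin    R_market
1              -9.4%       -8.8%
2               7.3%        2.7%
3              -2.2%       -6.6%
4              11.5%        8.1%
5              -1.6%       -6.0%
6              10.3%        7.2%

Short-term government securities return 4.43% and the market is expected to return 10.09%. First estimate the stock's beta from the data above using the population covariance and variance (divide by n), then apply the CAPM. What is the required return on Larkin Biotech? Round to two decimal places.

10.56%

Mean R_i = (-9.4 + 7.3 − 2.2 + 11.5 − 1.6 + 10.3) / 6 = 2.6500%
Mean R_m = (-8.8 + 2.7 − 6.6 + 8.1 − 6.0 + 7.2) / 6 = -0.5667%
Σ(R_i − R̄_i)(R_m − R̄_m) = 302.8700  ⇒  Cov = 302.8700 / 6 = 50.4783
Σ(R_m − R̄_m)² = 279.8133  ⇒  Var(R_m) = 279.8133 / 6 = 46.6356
β = Cov / Var(R_m) = 50.4783 / 46.6356 = 1.0824
MRP = 10.09% − 4.43% = 5.66%
E(R) = R_f + β × MRP = 4.43% + 1.0824 × 5.66% = 10.56%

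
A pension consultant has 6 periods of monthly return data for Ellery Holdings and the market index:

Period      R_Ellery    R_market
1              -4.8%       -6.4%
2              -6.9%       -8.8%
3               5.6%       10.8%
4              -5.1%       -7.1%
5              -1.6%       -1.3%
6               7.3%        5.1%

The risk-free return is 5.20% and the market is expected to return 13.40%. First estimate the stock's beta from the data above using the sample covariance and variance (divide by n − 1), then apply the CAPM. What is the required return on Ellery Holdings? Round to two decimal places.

Mean R_i = (-4.8 − 6.9 + 5.6 − 5.1 − 1.6 + 7.3) / 6 = -0.9167%
Mean R_m = (-6.4 − 8.8 + 10.8 − 7.1 − 1.3 + 5.1) / 6 = -1.2833%
Σ(R_i − R̄_i)(R_m − R̄_m) = 220.3817  ⇒  Cov = 220.3817 / 5 = 44.0763
Σ(R_m − R̄_m)² = 303.2683  ⇒  Var(R_m) = 303.2683 / 5 = 60.6537
β = Cov / Var(R_m) = 44.0763 / 60.6537 = 0.7267
MRP = 13.40% − 5.20% = 8.20%
E(R) = R_f + β × MRP = 5.20% + 0.7267 × 8.20% = 11.16%

11.16%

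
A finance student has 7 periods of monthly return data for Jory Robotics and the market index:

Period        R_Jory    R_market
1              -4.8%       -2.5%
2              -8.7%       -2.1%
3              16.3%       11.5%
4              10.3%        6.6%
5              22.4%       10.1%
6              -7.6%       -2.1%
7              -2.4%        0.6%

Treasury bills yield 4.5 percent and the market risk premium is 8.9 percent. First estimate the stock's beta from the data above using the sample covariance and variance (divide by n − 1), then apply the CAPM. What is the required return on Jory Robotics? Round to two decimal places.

Mean R_i = (-4.8 − 8.7 + 16.3 + 10.3 + 22.4 − 7.6 − 2.4) / 7 = 3.6429%
Mean R_m = (-2.5 − 2.1 + 11.5 + 6.6 + 10.1 − 2.1 + 0.6) / 7 = 3.1571%
Σ(R_i − R̄_i)(R_m − R̄_m) = 445.9529  ⇒  Cov = 445.9529 / 6 = 74.3255
Σ(R_m − R̄_m)² = 223.4771  ⇒  Var(R_m) = 223.4771 / 6 = 37.2462
β = Cov / Var(R_m) = 74.3255 / 37.2462 = 1.9955
E(R) = R_f + β × MRP = 4.5% + 1.9955 × 8.9% = 22.26%

22.26%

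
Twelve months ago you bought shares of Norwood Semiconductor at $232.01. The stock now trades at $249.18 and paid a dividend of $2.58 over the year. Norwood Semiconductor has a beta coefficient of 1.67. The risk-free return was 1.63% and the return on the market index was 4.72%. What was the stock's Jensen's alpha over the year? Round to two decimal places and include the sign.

+1.72%

Realised HPR = (P1 + D1 − P0) / P0 = (249.18 + 2.58 − 232.01) / 232.01 = 19.75 / 232.01 = 8.5126%
MRP = 4.72% − 1.63% = 3.09%
CAPM required = R_f + β·MRP = 1.63% + 1.67 × 3.09% = 6.7903%
α = realised − required = 8.5126% − 6.7903% = +1.72%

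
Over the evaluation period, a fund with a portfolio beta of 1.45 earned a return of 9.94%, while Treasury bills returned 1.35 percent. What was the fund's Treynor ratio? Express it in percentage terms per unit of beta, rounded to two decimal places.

5.92%

Treynor = (R_P − R_f) / β_P = (9.94% − 1.35%) / 1.4500 = 8.59% / 1.4500 = 5.92%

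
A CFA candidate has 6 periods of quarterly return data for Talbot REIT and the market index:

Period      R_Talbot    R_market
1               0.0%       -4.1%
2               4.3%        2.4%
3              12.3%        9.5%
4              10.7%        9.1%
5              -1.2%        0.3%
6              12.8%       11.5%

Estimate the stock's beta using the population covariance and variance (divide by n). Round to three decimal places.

0.972

Mean R_i = (0.0 + 4.3 + 12.3 + 10.7 − 1.2 + 12.8) / 6 = 6.4833%
Mean R_m = (-4.1 + 2.4 + 9.5 + 9.1 + 0.3 + 11.5) / 6 = 4.7833%
Σ(R_i − R̄_i)(R_m − R̄_m) = 185.3083  ⇒  Cov = 185.3083 / 6 = 30.8847
Σ(R_m − R̄_m)² = 190.6883  ⇒  Var(R_m) = 190.6883 / 6 = 31.7814
β = Cov / Var(R_m) = 30.8847 / 31.7814 = 0.9718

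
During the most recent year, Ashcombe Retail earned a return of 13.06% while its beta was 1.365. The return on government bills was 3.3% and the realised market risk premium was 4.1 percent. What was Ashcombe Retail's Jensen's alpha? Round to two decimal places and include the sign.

CAPM benchmark = R_f + β(R_m − R_f) = 3.3% + 1.365 × 4.1% = 8.8965%
α = actual − benchmark = 13.06% − 8.8965% = +4.16%

+4.16%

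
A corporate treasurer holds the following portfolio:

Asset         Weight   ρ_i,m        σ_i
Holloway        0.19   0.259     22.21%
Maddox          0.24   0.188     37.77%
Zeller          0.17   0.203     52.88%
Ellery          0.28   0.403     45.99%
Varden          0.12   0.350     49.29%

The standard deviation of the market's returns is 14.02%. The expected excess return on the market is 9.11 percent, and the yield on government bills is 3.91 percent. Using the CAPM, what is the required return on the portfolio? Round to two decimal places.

11.63%

β_Holloway = 0.259 × 22.21% / 14.02% = 0.4103
β_Maddox = 0.188 × 37.77% / 14.02% = 0.5065
β_Zeller = 0.203 × 52.88% / 14.02% = 0.7657
β_Ellery = 0.403 × 45.99% / 14.02% = 1.3220
β_Varden = 0.350 × 49.29% / 14.02% = 1.2305
β_P = Σ w_i β_i = 0.19×0.4103 + 0.24×0.5065 + 0.17×0.7657 + 0.28×1.3220 + 0.12×1.2305 = 0.8475
E(R_P) = R_f + β_P × MRP = 3.91% + 0.8475 × 9.11% = 11.63%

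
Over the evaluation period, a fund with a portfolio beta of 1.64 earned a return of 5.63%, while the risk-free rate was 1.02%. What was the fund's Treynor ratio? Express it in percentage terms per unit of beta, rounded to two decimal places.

2.81%

Treynor = (R_P − R_f) / β_P = (5.63% − 1.02%) / 1.6400 = 4.61% / 1.6400 = 2.81%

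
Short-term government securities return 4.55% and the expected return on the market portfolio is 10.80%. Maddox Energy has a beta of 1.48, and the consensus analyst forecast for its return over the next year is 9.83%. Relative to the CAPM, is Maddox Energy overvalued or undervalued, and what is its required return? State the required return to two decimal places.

MRP = 10.80% − 4.55% = 6.25%
Required return = R_f + β·MRP = 4.55% + 1.48 × 6.25% = 13.80%
Forecast 9.83% < required 13.80% → the stock plots below the SML → overvalued.

Overvalued; required return 13.80%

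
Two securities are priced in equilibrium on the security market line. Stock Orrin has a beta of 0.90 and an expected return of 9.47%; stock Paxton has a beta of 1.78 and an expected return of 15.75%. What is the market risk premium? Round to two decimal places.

Both satisfy E(R) = R_f + β·MRP, so the slope of the SML is
MRP = (15.75% − 9.47%) / (1.78 − 0.90) = 6.28% / 0.88 = 7.1364%

7.14%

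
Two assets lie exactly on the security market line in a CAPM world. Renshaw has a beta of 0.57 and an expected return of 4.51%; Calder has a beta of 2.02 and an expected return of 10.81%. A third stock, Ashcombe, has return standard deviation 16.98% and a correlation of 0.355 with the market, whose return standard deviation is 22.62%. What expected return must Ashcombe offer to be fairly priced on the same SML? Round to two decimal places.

MRP = (10.81% − 4.51%) / (2.02 − 0.57) = 4.3448%
R_f = 4.51% − 0.57 × 4.3448% = 2.0335%
β_Ashcombe = ρ·σ_i/σ_m = 0.355 × 16.98 / 22.62 = 0.2665
E(R_Ashcombe) = R_f + β × MRP = 2.0335% + 0.2665 × 4.3448% = 3.19%

3.19%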